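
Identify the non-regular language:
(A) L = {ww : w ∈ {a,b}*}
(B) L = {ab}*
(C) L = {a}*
(A) {ww : w ∈ {a,b}*}

(A) L = {ww : w ∈ {a,b}*} is NOT regular.

The pumping lemma can be used to prove this:
After pumping, the two halves no longer match

The other languages are regular because they can be recognized by finite automata.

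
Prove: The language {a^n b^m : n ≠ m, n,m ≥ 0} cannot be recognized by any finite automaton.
Assume for contradiction that L is regular, and let p ≥ 1 be the pumping length given by the pumping lemma.
Choose s = a^p b^(p + p!). Then s ∈ L because p ≠ p + p! (as p! ≥ 1), and |s| ≥ p.
By the pumping lemma, s = xyz for some x, y, z with |xy| ≤ p, |y| ≥ 1, and xy^i z ∈ L for every i ≥ 0.
Since |xy| ≤ p and the first p symbols of s are all a's, y = a^k for some k with 1 ≤ k ≤ p.
For every i ≥ 0, xy^i z = a^(p + (i − 1)k) b^(p + p!).

Because 1 ≤ k ≤ p, k divides p!. Let t = p!/k (a positive integer) and take i = t + 1.
Then the number of a's is p + tk = p + p!, which equals the number of b's.
So xy^(t+1) z = a^(p + p!) b^(p + p!) has equally many a's and b's and is NOT in L.

This contradicts the pumping lemma, which requires xy^i z ∈ L for all i ≥ 0.
Hence L = {a^n b^m : n ≠ m, n,m ≥ 0} is not regular. ∎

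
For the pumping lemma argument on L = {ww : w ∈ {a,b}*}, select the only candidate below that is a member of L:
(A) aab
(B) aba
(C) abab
(C) abab

The pumping lemma is applied to a string s that lies in L, so first check membership of each option:
- (A) aab has odd length 3, so it cannot be written as ww and is not in L ✗
- (B) aba has odd length 3, so it cannot be written as ww and is not in L ✗
- (C) abab splits into halves ab · ab, which are equal, so it is in L (w = ab) ✓

Only (C) abab is in L, so it is the only candidate that could play the role of s.
(In a complete proof one picks s in terms of the pumping length p so that |s| ≥ p is guaranteed; a fixed string like abab illustrates the shape of such an s.)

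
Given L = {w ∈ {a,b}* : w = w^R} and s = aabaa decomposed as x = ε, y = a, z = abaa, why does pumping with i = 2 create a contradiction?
xy²z = aaabaa ∉ L

Pumping with i = 2 replaces y = a by y² = aa:
- Original: s = xyz = aabaa; aabaa reversed is aabaa, the same string, so it is a palindrome and is in L
- Pumped: xy²z = ε · aa · abaa = aaabaa
- aaabaa reversed is aabaaa ≠ aaabaa, so it is not a palindrome and is not in L

The pumping lemma would require xy²z ∈ L, so this decomposition yields a contradiction.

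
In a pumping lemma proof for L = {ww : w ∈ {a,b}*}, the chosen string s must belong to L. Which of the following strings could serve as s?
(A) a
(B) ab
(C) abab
(C) abab

The pumping lemma is applied to a string s that lies in L, so first check membership of each option:
- (A) a has odd length 1, so it cannot be written as ww and is not in L ✗
- (B) ab has length 2; its halves are a and b, which differ, so it is not in L ✗
- (C) abab splits into halves ab · ab, which are equal, so it is in L (w = ab) ✓

Only (C) abab is in L, so it is the only candidate that could play the role of s.
(In a complete proof one picks s in terms of the pumping length p so that |s| ≥ p is guaranteed; a fixed string like abab illustrates the shape of such an s.)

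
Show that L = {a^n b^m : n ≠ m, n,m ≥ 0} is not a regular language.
Assume for contradiction that L is regular, and let p ≥ 1 be the pumping length given by the pumping lemma.
Choose s = a^p b^(p + p!). Then s ∈ L because p ≠ p + p! (as p! ≥ 1), and |s| ≥ p.
By the pumping lemma, s = xyz for some x, y, z with |xy| ≤ p, |y| ≥ 1, and xy^i z ∈ L for every i ≥ 0.
Since |xy| ≤ p and the first p symbols of s are all a's, y = a^k for some k with 1 ≤ k ≤ p.
For every i ≥ 0, xy^i z = a^(p + (i − 1)k) b^(p + p!).

Because 1 ≤ k ≤ p, k divides p!. Let t = p!/k (a positive integer) and take i = t + 1.
Then the number of a's is p + tk = p + p!, which equals the number of b's.
So xy^(t+1) z = a^(p + p!) b^(p + p!) has equally many a's and b's and is NOT in L.

This contradicts the pumping lemma, which requires xy^i z ∈ L for all i ≥ 0.
Hence L = {a^n b^m : n ≠ m, n,m ≥ 0} is not regular. ∎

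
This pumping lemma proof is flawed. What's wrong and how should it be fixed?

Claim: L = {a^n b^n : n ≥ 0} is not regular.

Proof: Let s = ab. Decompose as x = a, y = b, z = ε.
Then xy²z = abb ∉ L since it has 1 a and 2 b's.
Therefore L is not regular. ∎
Error: The string s = ab might be shorter than the pumping length p.

Correction: Choose s = a^p b^p to ensure |s| ≥ p. Also, the decomposition is wrong: with |xy| ≤ p, y cannot include b's when s starts with p a's.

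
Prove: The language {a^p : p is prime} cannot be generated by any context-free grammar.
Assume for contradiction that L is context-free, and let p ≥ 1 be the pumping length given by the pumping lemma for CFLs.
Choose a prime q with q ≥ p and let s = a^q. Then s ∈ L and |s| = q ≥ p.
By the CFL pumping lemma, s = uvxyz for some u, v, x, y, z with |vxy| ≤ p, |vy| ≥ 1, and uv^i xy^i z ∈ L for every i ≥ 0.
All symbols are a's, so only lengths matter: let k = |vy|, with 1 ≤ k ≤ p. Then |uv^i xy^i z| = q + (i − 1)k.

Take i = q + 1: the length is q + qk = q(k + 1).
Both factors satisfy q ≥ 2 and k + 1 ≥ 2, so q(k + 1) is composite and uv^(q+1) xy^(q+1) z ∉ L.

This contradicts the CFL pumping lemma, which requires uv^i xy^i z ∈ L for all i ≥ 0.
Hence L = {a^p : p is prime} is not context-free. ∎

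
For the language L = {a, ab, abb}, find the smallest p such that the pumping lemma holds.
p = 4

For a finite language L, the pumping lemma holds vacuously if p > max|s| for s ∈ L.

The longest string in L = {a, ab, abb} has length 3.
If p = 4, then no string s ∈ L has |s| ≥ p, so the condition is vacuously true.

The minimum pumping length is p = 4.

Why no smaller p works: for any p ≤ 3, the longest string s ∈ L has |s| = 3 ≥ p, so it would
have to be pumpable; but pumping up (i = 2, 3, ...) produces ever longer strings, which cannot all lie in the
finite language L. So the pumping property fails for every p ≤ 3.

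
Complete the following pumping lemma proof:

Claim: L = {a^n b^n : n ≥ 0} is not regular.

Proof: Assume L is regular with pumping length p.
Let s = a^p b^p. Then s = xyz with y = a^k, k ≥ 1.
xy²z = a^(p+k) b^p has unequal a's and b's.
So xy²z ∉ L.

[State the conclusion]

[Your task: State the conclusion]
This contradicts the pumping lemma for regular languages,
which guarantees xy^i z ∈ L for all i ≥ 0.

Since our assumption that L is regular leads to a contradiction,
we conclude that L = {a^n b^n : n ≥ 0} is NOT regular. ∎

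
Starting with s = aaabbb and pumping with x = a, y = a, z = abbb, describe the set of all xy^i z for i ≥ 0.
{xy^i z : i ≥ 0} = {a^(2+i) b^3 : i ≥ 0} = {aabbb, aaabbb, aaaabbb, ...}

With x = a, y = a, z = abbb: Starting with aaabbb and pumping the second 'a', we get strings with 2+i a's followed by 3 b's for i = 0, 1, 2, ...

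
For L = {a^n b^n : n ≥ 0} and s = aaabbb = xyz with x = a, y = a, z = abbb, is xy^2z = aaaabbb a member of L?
No

xy²z = a · aa · abbb = aaaabbb.
aaaabbb has 4 a's and 3 b's; 4 ≠ 3, so it is not in L.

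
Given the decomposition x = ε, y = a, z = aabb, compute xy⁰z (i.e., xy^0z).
aabb

Given x = '', y = 'a', z = 'aabb' and i = 0:

xy^0z = x + y·y·...·y (0 times) + z
       = '' + 'a'^0 + 'aabb'
       = '' + '' + 'aabb'
       = 'aabb'

The pumped string is 'aabb' with length 4.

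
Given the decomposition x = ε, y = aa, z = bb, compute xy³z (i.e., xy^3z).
aaaaaabb

Given x = '', y = 'aa', z = 'bb' and i = 3:

xy^3z = x + y·y·...·y (3 times) + z
       = '' + 'aa'^3 + 'bb'
       = '' + 'aaaaaa' + 'bb'
       = 'aaaaaabb'

The pumped string is 'aaaaaabb' with length 8.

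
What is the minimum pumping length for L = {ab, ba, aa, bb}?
p = 3

For a finite language L, the pumping lemma holds vacuously if p > max|s| for s ∈ L.

The longest string in L = {ab, ba, aa, bb} has length 2.
If p = 3, then no string s ∈ L has |s| ≥ p, so the condition is vacuously true.

The minimum pumping length is p = 3.

Why no smaller p works: for any p ≤ 2, the longest string s ∈ L has |s| = 2 ≥ p, so it would
have to be pumpable; but pumping up (i = 2, 3, ...) produces ever longer strings, which cannot all lie in the
finite language L. So the pumping property fails for every p ≤ 2.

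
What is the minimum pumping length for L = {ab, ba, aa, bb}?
p = 3

For a finite language L, the pumping lemma holds vacuously if p > max|s| for s ∈ L.

The longest string in L = {ab, ba, aa, bb} has length 2.
If p = 3, then no string s ∈ L has |s| ≥ p, so the condition is vacuously true.

The minimum pumping length is p = 3.

Why no smaller p works: for any p ≤ 2, the longest string s ∈ L has |s| = 2 ≥ p, so it would
have to be pumpable; but pumping up (i = 2, 3, ...) produces ever longer strings, which cannot all lie in the
finite language L. So the pumping property fails for every p ≤ 2.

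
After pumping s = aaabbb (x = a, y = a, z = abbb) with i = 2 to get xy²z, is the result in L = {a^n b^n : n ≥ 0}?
No

xy²z = a · aa · abbb = aaaabbb.
aaaabbb has 4 a's and 3 b's; 4 ≠ 3, so it is not in L.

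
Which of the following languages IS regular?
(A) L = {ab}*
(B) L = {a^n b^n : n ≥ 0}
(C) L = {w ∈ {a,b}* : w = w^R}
(A) {ab}*

(A) L = {ab}* is regular.

This can be recognized by a finite automaton (DFA/NFA).
Regular expressions like {ab}* define regular languages.

The other choices are not regular:
- {w ∈ {a,b}* : w = w^R}: After pumping, the string is no longer symmetric
- {a^n b^n : n ≥ 0}: After pumping, the number of a's and b's become unequal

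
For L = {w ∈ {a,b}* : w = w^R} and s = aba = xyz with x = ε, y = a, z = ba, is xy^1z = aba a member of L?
Yes

xy¹z = ε · a · ba = aba.
aba reversed is aba, the same string, so it is a palindrome and is in L.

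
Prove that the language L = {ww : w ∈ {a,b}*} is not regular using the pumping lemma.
Assume for contradiction that L is regular, and let p ≥ 1 be the pumping length given by the pumping lemma.
Choose s = a^p b a^p b. Then s ∈ L (take w = a^p b) and |s| = 2p + 2 ≥ p.
By the pumping lemma, s = xyz for some x, y, z with |xy| ≤ p, |y| ≥ 1, and xy^i z ∈ L for every i ≥ 0.
Since |xy| ≤ p and the first p symbols of s are all a's, y = a^k for some k with 1 ≤ k ≤ p.

Take i = 2: t = xy²z = a^(p + k) b a^p b.
Suppose t = uu for some string u. The string t contains exactly two b's and ends in b, so u contains exactly one b and ends in b; hence u = a^j b for some j, and uu = a^j b a^j b. Comparing with t = a^(p + k) b a^p b forces j = p + k (first block) and j = p (second block), which is impossible since k ≥ 1. So t ∉ L.

This contradicts the pumping lemma, which requires xy^i z ∈ L for all i ≥ 0.
Hence L = {ww : w ∈ {a,b}*} is not regular. ∎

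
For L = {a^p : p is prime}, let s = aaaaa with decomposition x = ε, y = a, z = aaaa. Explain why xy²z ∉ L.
xy²z = aaaaaa ∉ L

Pumping with i = 2 replaces y = a by y² = aa:
- Original: s = xyz = aaaaa; aaaaa has length 5, which is prime, so it is in L
- Pumped: xy²z = ε · aa · aaaa = aaaaaa
- aaaaaa has length 6 = 2 × 3, which is not prime, so it is not in L

The pumping lemma would require xy²z ∈ L, so this decomposition yields a contradiction.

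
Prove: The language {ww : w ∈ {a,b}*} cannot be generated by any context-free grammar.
Assume for contradiction that L is context-free, and let p ≥ 1 be the pumping length given by the pumping lemma for CFLs.
Choose s = a^p b^p a^p b^p. Then s ∈ L (take w = a^p b^p) and |s| = 4p ≥ p.
By the CFL pumping lemma, s = uvxyz for some u, v, x, y, z with |vxy| ≤ p, |vy| ≥ 1, and uv^i xy^i z ∈ L for every i ≥ 0.

Write s as four blocks A₁ B₁ A₂ B₂ with A₁ = A₂ = a^p and B₁ = B₂ = b^p. Since |vxy| ≤ p, the window vxy lies inside at most two adjacent blocks. Take i = 0 and let t = uxz, so |t| = 4p − |vy| with 1 ≤ |vy| ≤ p. If |t| is odd, t ∉ L immediately, so assume |vy| is even (hence |vy| ≥ 2) and |t|/2 = 2p − |vy|/2, which satisfies p ≤ |t|/2 ≤ 2p − 1.

Case 1 (vxy inside A₁B₁): t = a^(p−j) b^(p−l) a^p b^p with j + l = |vy|. The second half of t has length < 2p, so it is a suffix of the trailing a^p b^p and ends in b; the first half is a^(p−j) b^(p−l) a^((j+l)/2), which ends in a because (j+l)/2 ≥ 1. The halves differ, so t ∉ L.

Case 2 (vxy inside B₁A₂, straddling the middle): t = a^p b^(p−j) a^(p−l) b^p with j + l = |vy|. If t = ww, then w is a prefix of t of length ≥ p, so w begins with a^p; and w is a suffix of t of length ≥ p, so w ends with b^p. That forces |w| ≥ 2p, contradicting |w| = |t|/2 ≤ 2p − 1. So t ∉ L.

Case 3 (vxy inside A₂B₂): t = a^p b^p a^(p−j) b^(p−l) with j + l = |vy|. The first half of t is a prefix of a^p b^p, so it begins with a; the second half is b^((j+l)/2) a^(p−j) b^(p−l), which begins with b. The halves differ, so t ∉ L.

In every case uv⁰xy⁰z = uxz ∉ L.

This contradicts the CFL pumping lemma, which requires uv^i xy^i z ∈ L for all i ≥ 0.
Hence L = {ww : w ∈ {a,b}*} is not context-free. ∎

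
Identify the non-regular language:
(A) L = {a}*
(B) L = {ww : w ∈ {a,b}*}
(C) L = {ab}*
(B) {ww : w ∈ {a,b}*}

(B) L = {ww : w ∈ {a,b}*} is NOT regular.

The pumping lemma can be used to prove this:
After pumping, the two halves no longer match

The other languages are regular because they can be recognized by finite automata.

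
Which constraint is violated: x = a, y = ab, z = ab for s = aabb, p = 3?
Violated: xyz = s

The decomposition x = a, y = ab, z = ab for s = aabb with p = 3
violates the constraint: xyz = s

xyz = 'a' + 'ab' + 'ab' = 'aabab' ≠ 'aabb' = s. The decomposition doesn't reconstruct s.

Pumping lemma constraints:
1. xyz = s (decomposition is valid)
2. |xy| ≤ p
3. |y| > 0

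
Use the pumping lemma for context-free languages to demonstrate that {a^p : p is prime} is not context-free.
Assume for contradiction that L is context-free, and let p ≥ 1 be the pumping length given by the pumping lemma for CFLs.
Choose a prime q with q ≥ p and let s = a^q. Then s ∈ L and |s| = q ≥ p.
By the CFL pumping lemma, s = uvxyz for some u, v, x, y, z with |vxy| ≤ p, |vy| ≥ 1, and uv^i xy^i z ∈ L for every i ≥ 0.
All symbols are a's, so only lengths matter: let k = |vy|, with 1 ≤ k ≤ p. Then |uv^i xy^i z| = q + (i − 1)k.

Take i = q + 1: the length is q + qk = q(k + 1).
Both factors satisfy q ≥ 2 and k + 1 ≥ 2, so q(k + 1) is composite and uv^(q+1) xy^(q+1) z ∉ L.

This contradicts the CFL pumping lemma, which requires uv^i xy^i z ∈ L for all i ≥ 0.
Hence L = {a^p : p is prime} is not context-free. ∎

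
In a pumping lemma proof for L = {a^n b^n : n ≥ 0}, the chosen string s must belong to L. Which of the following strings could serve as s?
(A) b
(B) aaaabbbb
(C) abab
(B) aaaabbbb

The pumping lemma is applied to a string s that lies in L, so first check membership of each option:
- (A) b has 0 a's and 1 b's; 0 ≠ 1, so it is not in L ✗
- (B) aaaabbbb = a^4 b^4 has equal counts (4 = 4), so it is in L ✓
- (C) abab has an a after a b, so it is not of the form a^n b^n and is not in L ✗

Only (B) aaaabbbb is in L, so it is the only candidate that could play the role of s.
(In a complete proof one picks s in terms of the pumping length p so that |s| ≥ p is guaranteed; a fixed string like aaaabbbb illustrates the shape of such an s.)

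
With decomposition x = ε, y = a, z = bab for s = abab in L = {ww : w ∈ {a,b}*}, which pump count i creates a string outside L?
i = 0

xy⁰z = ε · ε · bab = bab; bab has odd length 3, so it cannot be written as ww and is not in L.
(Other choices also work, e.g. i = 2, 3; only i = 1 is guaranteed to stay in L since xy¹z = s.)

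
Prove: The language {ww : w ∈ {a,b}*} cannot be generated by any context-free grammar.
Assume for contradiction that L is context-free, and let p ≥ 1 be the pumping length given by the pumping lemma for CFLs.
Choose s = a^p b^p a^p b^p. Then s ∈ L (take w = a^p b^p) and |s| = 4p ≥ p.
By the CFL pumping lemma, s = uvxyz for some u, v, x, y, z with |vxy| ≤ p, |vy| ≥ 1, and uv^i xy^i z ∈ L for every i ≥ 0.

Write s as four blocks A₁ B₁ A₂ B₂ with A₁ = A₂ = a^p and B₁ = B₂ = b^p. Since |vxy| ≤ p, the window vxy lies inside at most two adjacent blocks. Take i = 0 and let t = uxz, so |t| = 4p − |vy| with 1 ≤ |vy| ≤ p. If |t| is odd, t ∉ L immediately, so assume |vy| is even (hence |vy| ≥ 2) and |t|/2 = 2p − |vy|/2, which satisfies p ≤ |t|/2 ≤ 2p − 1.

Case 1 (vxy inside A₁B₁): t = a^(p−j) b^(p−l) a^p b^p with j + l = |vy|. The second half of t has length < 2p, so it is a suffix of the trailing a^p b^p and ends in b; the first half is a^(p−j) b^(p−l) a^((j+l)/2), which ends in a because (j+l)/2 ≥ 1. The halves differ, so t ∉ L.

Case 2 (vxy inside B₁A₂, straddling the middle): t = a^p b^(p−j) a^(p−l) b^p with j + l = |vy|. If t = ww, then w is a prefix of t of length ≥ p, so w begins with a^p; and w is a suffix of t of length ≥ p, so w ends with b^p. That forces |w| ≥ 2p, contradicting |w| = |t|/2 ≤ 2p − 1. So t ∉ L.

Case 3 (vxy inside A₂B₂): t = a^p b^p a^(p−j) b^(p−l) with j + l = |vy|. The first half of t is a prefix of a^p b^p, so it begins with a; the second half is b^((j+l)/2) a^(p−j) b^(p−l), which begins with b. The halves differ, so t ∉ L.

In every case uv⁰xy⁰z = uxz ∉ L.

This contradicts the CFL pumping lemma, which requires uv^i xy^i z ∈ L for all i ≥ 0.
Hence L = {ww : w ∈ {a,b}*} is not context-free. ∎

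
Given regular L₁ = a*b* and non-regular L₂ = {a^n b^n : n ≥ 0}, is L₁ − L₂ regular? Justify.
No — L₁ − L₂ is not regular.

a*b* − {a^n b^n} = {a^n b^m : n ≠ m}. If this were regular, then its complement intersected with a*b*, namely {a^n b^n : n ≥ 0}, would be regular too (closure under complement and intersection) — contradiction. So L₁ − L₂ is not regular.

Note that the bare facts "L₁ regular, L₂ non-regular" do not settle the question by themselves: the closure of regular languages under ∪, ∩, complement and difference applies only when BOTH operands are regular. With a non-regular operand the result can come out regular or non-regular depending on the specific languages, so one has to work out L₁ − L₂ for this particular pair, as above.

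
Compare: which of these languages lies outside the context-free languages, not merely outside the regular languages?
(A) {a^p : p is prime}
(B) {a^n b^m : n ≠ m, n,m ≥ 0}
(A) {a^p : p is prime}

(A) {a^p : p is prime} requires the CFL pumping lemma.

- {a^n b^m : n ≠ m, n,m ≥ 0} is context-free (but not regular)
  • Can be shown non-regular with the regular pumping lemma
  • After pumping a's, we can make n = m

- {a^p : p is prime} is NOT context-free
  • Requires the CFL pumping lemma to prove
  • The CFL pumping lemma also fails because prime gaps are unbounded

The CFL pumping lemma is "stronger" in that it can prove non-membership
in the larger class of context-free languages.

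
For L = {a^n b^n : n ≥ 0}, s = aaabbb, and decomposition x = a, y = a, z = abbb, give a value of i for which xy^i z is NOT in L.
i = 3

xy³z = a · aaa · abbb = aaaaabbb; aaaaabbb has 5 a's and 3 b's; 5 ≠ 3, so it is not in L.
(Other choices also work, e.g. i = 0, 2; only i = 1 is guaranteed to stay in L since xy¹z = s.)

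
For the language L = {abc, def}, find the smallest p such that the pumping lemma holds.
p = 4

For a finite language L, the pumping lemma holds vacuously if p > max|s| for s ∈ L.

The longest string in L = {abc, def} has length 3.
If p = 4, then no string s ∈ L has |s| ≥ p, so the condition is vacuously true.

The minimum pumping length is p = 4.

Why no smaller p works: for any p ≤ 3, the longest string s ∈ L has |s| = 3 ≥ p, so it would
have to be pumpable; but pumping up (i = 2, 3, ...) produces ever longer strings, which cannot all lie in the
finite language L. So the pumping property fails for every p ≤ 3.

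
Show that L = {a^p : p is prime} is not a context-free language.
Assume for contradiction that L is context-free, and let p ≥ 1 be the pumping length given by the pumping lemma for CFLs.
Choose a prime q with q ≥ p and let s = a^q. Then s ∈ L and |s| = q ≥ p.
By the CFL pumping lemma, s = uvxyz for some u, v, x, y, z with |vxy| ≤ p, |vy| ≥ 1, and uv^i xy^i z ∈ L for every i ≥ 0.
All symbols are a's, so only lengths matter: let k = |vy|, with 1 ≤ k ≤ p. Then |uv^i xy^i z| = q + (i − 1)k.

Take i = q + 1: the length is q + qk = q(k + 1).
Both factors satisfy q ≥ 2 and k + 1 ≥ 2, so q(k + 1) is composite and uv^(q+1) xy^(q+1) z ∉ L.

This contradicts the CFL pumping lemma, which requires uv^i xy^i z ∈ L for all i ≥ 0.
Hence L = {a^p : p is prime} is not context-free. ∎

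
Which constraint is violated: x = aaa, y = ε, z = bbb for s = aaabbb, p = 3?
Violated: |y| > 0

The decomposition x = aaa, y = ε, z = bbb for s = aaabbb with p = 3
violates the constraint: |y| > 0

|y| = 0, but the pumping lemma requires |y| > 0 (y must be non-empty).

Pumping lemma constraints:
1. xyz = s (decomposition is valid)
2. |xy| ≤ p
3. |y| > 0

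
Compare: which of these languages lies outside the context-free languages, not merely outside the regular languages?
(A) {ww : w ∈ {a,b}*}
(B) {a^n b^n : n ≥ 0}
(A) {ww : w ∈ {a,b}*}

(A) {ww : w ∈ {a,b}*} requires the CFL pumping lemma.

- {a^n b^n : n ≥ 0} is context-free (but not regular)
  • Can be shown non-regular with the regular pumping lemma
  • After pumping, the number of a's and b's become unequal

- {ww : w ∈ {a,b}*} is NOT context-free
  • Requires the CFL pumping lemma to prove
  • Cannot verify equality of two arbitrary substrings

The CFL pumping lemma is "stronger" in that it can prove non-membership
in the larger class of context-free languages.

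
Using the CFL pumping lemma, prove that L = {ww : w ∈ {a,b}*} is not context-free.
Assume for contradiction that L is context-free, and let p ≥ 1 be the pumping length given by the pumping lemma for CFLs.
Choose s = a^p b^p a^p b^p. Then s ∈ L (take w = a^p b^p) and |s| = 4p ≥ p.
By the CFL pumping lemma, s = uvxyz for some u, v, x, y, z with |vxy| ≤ p, |vy| ≥ 1, and uv^i xy^i z ∈ L for every i ≥ 0.

Write s as four blocks A₁ B₁ A₂ B₂ with A₁ = A₂ = a^p and B₁ = B₂ = b^p. Since |vxy| ≤ p, the window vxy lies inside at most two adjacent blocks. Take i = 0 and let t = uxz, so |t| = 4p − |vy| with 1 ≤ |vy| ≤ p. If |t| is odd, t ∉ L immediately, so assume |vy| is even (hence |vy| ≥ 2) and |t|/2 = 2p − |vy|/2, which satisfies p ≤ |t|/2 ≤ 2p − 1.

Case 1 (vxy inside A₁B₁): t = a^(p−j) b^(p−l) a^p b^p with j + l = |vy|. The second half of t has length < 2p, so it is a suffix of the trailing a^p b^p and ends in b; the first half is a^(p−j) b^(p−l) a^((j+l)/2), which ends in a because (j+l)/2 ≥ 1. The halves differ, so t ∉ L.

Case 2 (vxy inside B₁A₂, straddling the middle): t = a^p b^(p−j) a^(p−l) b^p with j + l = |vy|. If t = ww, then w is a prefix of t of length ≥ p, so w begins with a^p; and w is a suffix of t of length ≥ p, so w ends with b^p. That forces |w| ≥ 2p, contradicting |w| = |t|/2 ≤ 2p − 1. So t ∉ L.

Case 3 (vxy inside A₂B₂): t = a^p b^p a^(p−j) b^(p−l) with j + l = |vy|. The first half of t is a prefix of a^p b^p, so it begins with a; the second half is b^((j+l)/2) a^(p−j) b^(p−l), which begins with b. The halves differ, so t ∉ L.

In every case uv⁰xy⁰z = uxz ∉ L.

This contradicts the CFL pumping lemma, which requires uv^i xy^i z ∈ L for all i ≥ 0.
Hence L = {ww : w ∈ {a,b}*} is not context-free. ∎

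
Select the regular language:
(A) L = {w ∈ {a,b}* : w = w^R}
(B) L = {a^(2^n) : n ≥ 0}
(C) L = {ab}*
(C) {ab}*

(C) L = {ab}* is regular.

This can be recognized by a finite automaton (DFA/NFA).
Regular expressions like {ab}* define regular languages.

The other choices are not regular:
- {w ∈ {a,b}* : w = w^R}: After pumping, the string is no longer symmetric
- {a^(2^n) : n ≥ 0}: After pumping, length is no longer a power of 2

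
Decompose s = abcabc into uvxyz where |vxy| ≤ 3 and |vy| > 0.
u='ab', v='c', x='a', y='b', z='c'

For s = abcabc with pumping length p = 3:

One valid decomposition:
- u = 'ab'
- v = 'c'
- x = 'a'
- y = 'b'
- z = 'c'

Verification:
- uvxyz = 'ab' + 'c' + 'a' + 'b' + 'c' = abcabc ✓
- |vxy| = |'cab'| = 3 ≤ 3 ✓
- |vy| = |'cb'| = 2 > 0 ✓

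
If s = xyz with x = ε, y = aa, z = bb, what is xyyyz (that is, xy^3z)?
aaaaaabb

Given x = '', y = 'aa', z = 'bb' and i = 3:

xy^3z = x + y·y·...·y (3 times) + z
       = '' + 'aa'^3 + 'bb'
       = '' + 'aaaaaa' + 'bb'
       = 'aaaaaabb'

The pumped string is 'aaaaaabb' with length 8.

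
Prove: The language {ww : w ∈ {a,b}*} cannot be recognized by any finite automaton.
Assume for contradiction that L is regular, and let p ≥ 1 be the pumping length given by the pumping lemma.
Choose s = a^p b a^p b. Then s ∈ L (take w = a^p b) and |s| = 2p + 2 ≥ p.
By the pumping lemma, s = xyz for some x, y, z with |xy| ≤ p, |y| ≥ 1, and xy^i z ∈ L for every i ≥ 0.
Since |xy| ≤ p and the first p symbols of s are all a's, y = a^k for some k with 1 ≤ k ≤ p.

Take i = 2: t = xy²z = a^(p + k) b a^p b.
Suppose t = uu for some string u. The string t contains exactly two b's and ends in b, so u contains exactly one b and ends in b; hence u = a^j b for some j, and uu = a^j b a^j b. Comparing with t = a^(p + k) b a^p b forces j = p + k (first block) and j = p (second block), which is impossible since k ≥ 1. So t ∉ L.

This contradicts the pumping lemma, which requires xy^i z ∈ L for all i ≥ 0.
Hence L = {ww : w ∈ {a,b}*} is not regular. ∎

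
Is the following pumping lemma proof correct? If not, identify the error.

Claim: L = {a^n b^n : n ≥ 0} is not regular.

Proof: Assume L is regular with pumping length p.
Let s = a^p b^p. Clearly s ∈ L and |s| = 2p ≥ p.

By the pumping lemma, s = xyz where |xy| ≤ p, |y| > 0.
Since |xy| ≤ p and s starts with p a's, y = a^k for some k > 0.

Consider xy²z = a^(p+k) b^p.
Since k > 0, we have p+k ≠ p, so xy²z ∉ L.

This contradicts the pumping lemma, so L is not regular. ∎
The proof is correct.

This proof is valid because:
1. The string s = a^p b^p is correctly in L
2. The decomposition analysis is correct: y must consist only of a's
3. The contradiction is valid: pumping increases a's but not b's
4. The conclusion follows logically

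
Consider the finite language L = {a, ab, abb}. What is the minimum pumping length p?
p = 4

For a finite language L, the pumping lemma holds vacuously if p > max|s| for s ∈ L.

The longest string in L = {a, ab, abb} has length 3.
If p = 4, then no string s ∈ L has |s| ≥ p, so the condition is vacuously true.

The minimum pumping length is p = 4.

Why no smaller p works: for any p ≤ 3, the longest string s ∈ L has |s| = 3 ≥ p, so it would
have to be pumpable; but pumping up (i = 2, 3, ...) produces ever longer strings, which cannot all lie in the
finite language L. So the pumping property fails for every p ≤ 3.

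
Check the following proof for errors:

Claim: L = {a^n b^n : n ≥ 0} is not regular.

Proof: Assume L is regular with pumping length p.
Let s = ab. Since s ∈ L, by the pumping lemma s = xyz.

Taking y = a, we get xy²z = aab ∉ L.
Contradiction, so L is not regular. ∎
The proof is INCORRECT.

Error: The string s = ab may be shorter than p.
The pumping lemma only applies to strings with |s| ≥ p, and p is not under our control.
We must choose s in terms of p, e.g. s = a^p b^p, to ensure |s| ≥ p.
(The proof also fixes one particular y; a valid argument must handle every decomposition with |xy| ≤ p and |y| ≥ 1 — for s = a^p b^p this forces y = a^k, and then xy²z = a^(p+k) b^p ∉ L.)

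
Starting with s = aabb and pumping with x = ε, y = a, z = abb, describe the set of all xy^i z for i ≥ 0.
{xy^i z : i ≥ 0} = {a^(i+1) b^2 : i ≥ 0} = {abb, aabb, aaabb, ...}

With x = ε, y = a, z = abb: Starting with aabb and pumping the first 'a' (z = abb keeps the second 'a'), we get strings with i+1 a's followed by 2 b's for i = 0, 1, 2, ...; note bb is not produced because z always contributes one a.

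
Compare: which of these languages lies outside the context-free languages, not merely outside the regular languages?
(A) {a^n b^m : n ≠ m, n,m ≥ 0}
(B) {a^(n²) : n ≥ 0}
(B) {a^(n²) : n ≥ 0}

(B) {a^(n²) : n ≥ 0} requires the CFL pumping lemma.

- {a^n b^m : n ≠ m, n,m ≥ 0} is context-free (but not regular)
  • Can be shown non-regular with the regular pumping lemma
  • After pumping a's, we can make n = m

- {a^(n²) : n ≥ 0} is NOT context-free
  • Requires the CFL pumping lemma to prove
  • Gaps between squares grow unboundedly

The CFL pumping lemma is "stronger" in that it can prove non-membership
in the larger class of context-free languages.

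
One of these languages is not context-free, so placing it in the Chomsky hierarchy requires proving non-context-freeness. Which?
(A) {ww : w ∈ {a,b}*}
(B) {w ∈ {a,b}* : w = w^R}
(A) {ww : w ∈ {a,b}*}

(A) {ww : w ∈ {a,b}*} requires the CFL pumping lemma.

- {w ∈ {a,b}* : w = w^R} is context-free (but not regular)
  • Can be shown non-regular with the regular pumping lemma
  • After pumping, the string is no longer symmetric

- {ww : w ∈ {a,b}*} is NOT context-free
  • Requires the CFL pumping lemma to prove
  • Even a PDA cannot compare two arbitrary halves symbol by symbol; CFL pumping on a^p b^p a^p b^p fails

The CFL pumping lemma is "stronger" in that it can prove non-membership
in the larger class of context-free languages.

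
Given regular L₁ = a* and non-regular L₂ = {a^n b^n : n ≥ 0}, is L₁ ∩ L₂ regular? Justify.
Yes — L₁ ∩ L₂ is regular.

A string of a* contains no b's, and the only string of {a^n b^n} with no b's is ε (n = 0). So L₁ ∩ L₂ = {ε}, a finite language, which is regular.

Note that the bare facts "L₁ regular, L₂ non-regular" do not settle the question by themselves: the closure of regular languages under ∪, ∩, complement and difference applies only when BOTH operands are regular. With a non-regular operand the result can come out regular or non-regular depending on the specific languages, so one has to work out L₁ ∩ L₂ for this particular pair, as above.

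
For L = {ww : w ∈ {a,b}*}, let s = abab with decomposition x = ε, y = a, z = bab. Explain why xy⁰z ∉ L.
xy⁰z = bab ∉ L

Pumping with i = 0 replaces y = a by y⁰ = ε:
- Original: s = xyz = abab; abab splits into halves ab · ab, which are equal, so it is in L (w = ab)
- Pumped: xy⁰z = ε · ε · bab = bab
- bab has odd length 3, so it cannot be written as ww and is not in L

The pumping lemma would require xy⁰z ∈ L, so this decomposition yields a contradiction.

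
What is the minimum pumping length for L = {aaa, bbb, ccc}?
p = 4

For a finite language L, the pumping lemma holds vacuously if p > max|s| for s ∈ L.

The longest string in L = {aaa, bbb, ccc} has length 3.
If p = 4, then no string s ∈ L has |s| ≥ p, so the condition is vacuously true.

The minimum pumping length is p = 4.

Why no smaller p works: for any p ≤ 3, the longest string s ∈ L has |s| = 3 ≥ p, so it would
have to be pumpable; but pumping up (i = 2, 3, ...) produces ever longer strings, which cannot all lie in the
finite language L. So the pumping property fails for every p ≤ 3.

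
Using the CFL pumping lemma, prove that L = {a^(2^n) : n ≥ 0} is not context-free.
Assume for contradiction that L is context-free, and let p ≥ 1 be the pumping length given by the pumping lemma for CFLs.
Choose s = a^(2^p). Then s ∈ L and |s| = 2^p ≥ p.
By the CFL pumping lemma, s = uvxyz for some u, v, x, y, z with |vxy| ≤ p, |vy| ≥ 1, and uv^i xy^i z ∈ L for every i ≥ 0.
All symbols are a's, so only lengths matter: let k = |vy|, with 1 ≤ k ≤ |vxy| ≤ p < 2^p.

Take i = 2: |uv²xy²z| = 2^p + k, and 2^p < 2^p + k < 2^p + 2^p = 2^(p+1).
So the length lies strictly between consecutive powers of two and is not a power of 2; uv²xy²z ∉ L.

This contradicts the CFL pumping lemma, which requires uv^i xy^i z ∈ L for all i ≥ 0.
Hence L = {a^(2^n) : n ≥ 0} is not context-free. ∎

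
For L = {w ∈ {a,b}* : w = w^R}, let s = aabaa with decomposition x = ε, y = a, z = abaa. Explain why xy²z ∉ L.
xy²z = aaabaa ∉ L

Pumping with i = 2 replaces y = a by y² = aa:
- Original: s = xyz = aabaa; aabaa reversed is aabaa, the same string, so it is a palindrome and is in L
- Pumped: xy²z = ε · aa · abaa = aaabaa
- aaabaa reversed is aabaaa ≠ aaabaa, so it is not a palindrome and is not in L

The pumping lemma would require xy²z ∈ L, so this decomposition yields a contradiction.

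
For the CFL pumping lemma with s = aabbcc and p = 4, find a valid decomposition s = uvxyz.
u='a', v='a', x='bb', y='c', z='c'

For s = aabbcc with pumping length p = 4:

One valid decomposition:
- u = 'a'
- v = 'a'
- x = 'bb'
- y = 'c'
- z = 'c'

Verification:
- uvxyz = 'a' + 'a' + 'bb' + 'c' + 'c' = aabbcc ✓
- |vxy| = |'abbc'| = 4 ≤ 4 ✓
- |vy| = |'ac'| = 2 > 0 ✓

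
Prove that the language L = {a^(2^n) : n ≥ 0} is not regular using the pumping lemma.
Assume for contradiction that L is regular, and let p ≥ 1 be the pumping length given by the pumping lemma.
Choose s = a^(2^p). Then s ∈ L and |s| = 2^p ≥ p.
By the pumping lemma, s = xyz for some x, y, z with |xy| ≤ p, |y| ≥ 1, and xy^i z ∈ L for every i ≥ 0.
Here y = a^k for some k with 1 ≤ k ≤ |xy| ≤ p, and p < 2^p.

Take i = 2: |xy²z| = 2^p + k.
Now 2^p < 2^p + k ≤ 2^p + p < 2^p + 2^p = 2^(p+1).
So |xy²z| lies strictly between the consecutive powers of two 2^p and 2^(p+1), hence is not a power of 2, and xy²z ∉ L.

This contradicts the pumping lemma, which requires xy^i z ∈ L for all i ≥ 0.
Hence L = {a^(2^n) : n ≥ 0} is not regular. ∎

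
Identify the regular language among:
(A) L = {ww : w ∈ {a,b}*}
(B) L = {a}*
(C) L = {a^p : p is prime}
(B) {a}*

(B) L = {a}* is regular.

This can be recognized by a finite automaton (DFA/NFA).
Regular expressions like {a}* define regular languages.

The other choices are not regular:
- {a^p : p is prime}: After pumping, the length becomes composite
- {ww : w ∈ {a,b}*}: After pumping, the two halves no longer match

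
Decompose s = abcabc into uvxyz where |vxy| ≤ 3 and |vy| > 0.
u='ab', v='c', x='a', y='b', z='c'

For s = abcabc with pumping length p = 3:

One valid decomposition:
- u = 'ab'
- v = 'c'
- x = 'a'
- y = 'b'
- z = 'c'

Verification:
- uvxyz = 'ab' + 'c' + 'a' + 'b' + 'c' = abcabc ✓
- |vxy| = |'cab'| = 3 ≤ 3 ✓
- |vy| = |'cb'| = 2 > 0 ✓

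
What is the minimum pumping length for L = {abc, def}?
p = 4

For a finite language L, the pumping lemma holds vacuously if p > max|s| for s ∈ L.

The longest string in L = {abc, def} has length 3.
If p = 4, then no string s ∈ L has |s| ≥ p, so the condition is vacuously true.

The minimum pumping length is p = 4.

Why no smaller p works: for any p ≤ 3, the longest string s ∈ L has |s| = 3 ≥ p, so it would
have to be pumpable; but pumping up (i = 2, 3, ...) produces ever longer strings, which cannot all lie in the
finite language L. So the pumping property fails for every p ≤ 3.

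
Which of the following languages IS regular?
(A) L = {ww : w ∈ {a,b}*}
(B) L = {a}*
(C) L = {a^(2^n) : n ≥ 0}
(B) {a}*

(B) L = {a}* is regular.

This can be recognized by a finite automaton (DFA/NFA).
Regular expressions like {a}* define regular languages.

The other choices are not regular:
- {ww : w ∈ {a,b}*}: After pumping, the two halves no longer match
- {a^(2^n) : n ≥ 0}: After pumping, length is no longer a power of 2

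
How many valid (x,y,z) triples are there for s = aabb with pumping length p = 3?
6

For s = 'aabb' with pumping length p = 3:

Constraints: |xy| ≤ 3, |y| > 0

Valid decompositions (|xy| ≤ p, |y| ≥ 1):
  • x='', y='a', z='abb'
  • x='a', y='a', z='bb'
  • x='', y='aa', z='bb'
  • x='aa', y='b', z='b'
  • x='a', y='ab', z='b'
  • x='', y='aab', z='b'

Total count: 6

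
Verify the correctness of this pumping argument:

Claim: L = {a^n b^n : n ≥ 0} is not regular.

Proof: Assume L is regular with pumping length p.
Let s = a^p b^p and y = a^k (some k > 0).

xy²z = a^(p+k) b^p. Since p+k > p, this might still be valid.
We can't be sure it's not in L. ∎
The proof is INCORRECT.

Error: The conclusion is wrong.
xy²z = a^(p+k) b^p is definitely NOT in L because the number of a's (p+k) ≠ number of b's (p).
The proof incorrectly doubts what is actually a valid contradiction.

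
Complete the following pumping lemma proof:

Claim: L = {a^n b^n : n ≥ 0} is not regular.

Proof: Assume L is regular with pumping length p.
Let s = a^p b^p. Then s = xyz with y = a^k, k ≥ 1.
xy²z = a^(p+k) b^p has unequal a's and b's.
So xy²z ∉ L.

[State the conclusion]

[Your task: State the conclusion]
This contradicts the pumping lemma for regular languages,
which guarantees xy^i z ∈ L for all i ≥ 0.

Since our assumption that L is regular leads to a contradiction,
we conclude that L = {a^n b^n : n ≥ 0} is NOT regular. ∎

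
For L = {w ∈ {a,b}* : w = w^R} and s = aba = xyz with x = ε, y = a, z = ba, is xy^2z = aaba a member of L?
No

xy²z = ε · aa · ba = aaba.
aaba reversed is abaa ≠ aaba, so it is not a palindrome and is not in L.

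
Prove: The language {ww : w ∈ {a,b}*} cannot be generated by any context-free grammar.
Assume for contradiction that L is context-free, and let p ≥ 1 be the pumping length given by the pumping lemma for CFLs.
Choose s = a^p b^p a^p b^p. Then s ∈ L (take w = a^p b^p) and |s| = 4p ≥ p.
By the CFL pumping lemma, s = uvxyz for some u, v, x, y, z with |vxy| ≤ p, |vy| ≥ 1, and uv^i xy^i z ∈ L for every i ≥ 0.

Write s as four blocks A₁ B₁ A₂ B₂ with A₁ = A₂ = a^p and B₁ = B₂ = b^p. Since |vxy| ≤ p, the window vxy lies inside at most two adjacent blocks. Take i = 0 and let t = uxz, so |t| = 4p − |vy| with 1 ≤ |vy| ≤ p. If |t| is odd, t ∉ L immediately, so assume |vy| is even (hence |vy| ≥ 2) and |t|/2 = 2p − |vy|/2, which satisfies p ≤ |t|/2 ≤ 2p − 1.

Case 1 (vxy inside A₁B₁): t = a^(p−j) b^(p−l) a^p b^p with j + l = |vy|. The second half of t has length < 2p, so it is a suffix of the trailing a^p b^p and ends in b; the first half is a^(p−j) b^(p−l) a^((j+l)/2), which ends in a because (j+l)/2 ≥ 1. The halves differ, so t ∉ L.

Case 2 (vxy inside B₁A₂, straddling the middle): t = a^p b^(p−j) a^(p−l) b^p with j + l = |vy|. If t = ww, then w is a prefix of t of length ≥ p, so w begins with a^p; and w is a suffix of t of length ≥ p, so w ends with b^p. That forces |w| ≥ 2p, contradicting |w| = |t|/2 ≤ 2p − 1. So t ∉ L.

Case 3 (vxy inside A₂B₂): t = a^p b^p a^(p−j) b^(p−l) with j + l = |vy|. The first half of t is a prefix of a^p b^p, so it begins with a; the second half is b^((j+l)/2) a^(p−j) b^(p−l), which begins with b. The halves differ, so t ∉ L.

In every case uv⁰xy⁰z = uxz ∉ L.

This contradicts the CFL pumping lemma, which requires uv^i xy^i z ∈ L for all i ≥ 0.
Hence L = {ww : w ∈ {a,b}*} is not context-free. ∎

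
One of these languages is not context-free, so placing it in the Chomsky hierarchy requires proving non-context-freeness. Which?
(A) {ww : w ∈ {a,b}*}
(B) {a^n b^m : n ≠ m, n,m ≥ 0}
(A) {ww : w ∈ {a,b}*}

(A) {ww : w ∈ {a,b}*} requires the CFL pumping lemma.

- {a^n b^m : n ≠ m, n,m ≥ 0} is context-free (but not regular)
  • Can be shown non-regular with the regular pumping lemma
  • After pumping a's, we can make n = m

- {ww : w ∈ {a,b}*} is NOT context-free
  • Requires the CFL pumping lemma to prove
  • Even a PDA cannot compare two arbitrary halves symbol by symbol; CFL pumping on a^p b^p a^p b^p fails

The CFL pumping lemma is "stronger" in that it can prove non-membership
in the larger class of context-free languages.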